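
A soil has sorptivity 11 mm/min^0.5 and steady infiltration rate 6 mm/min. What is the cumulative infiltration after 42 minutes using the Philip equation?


F = S*sqrt(t) + A*t
F = 11*sqrt(42) + 6*42
F = 11*6.480741 + 252

323.2882 mm


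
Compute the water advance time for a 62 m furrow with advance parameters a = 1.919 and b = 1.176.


t = (L/a)^(1/b)
t = (62/1.919)^(1/1.176)
t = 32.308494^(1/1.176)

19.2058 min


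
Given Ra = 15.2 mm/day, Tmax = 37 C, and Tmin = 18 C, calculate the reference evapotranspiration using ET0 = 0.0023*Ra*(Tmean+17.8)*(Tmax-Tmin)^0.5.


Tmean = (Tmax + Tmin)/2 = (37 + 18)/2 = 27.5
ET0 = 0.0023 * 15.2 * (27.5 + 17.8) * sqrt(37 - 18)
ET0 = 0.0023 * 15.2 * 45.3 * 4.358899

6.9031 mm/day


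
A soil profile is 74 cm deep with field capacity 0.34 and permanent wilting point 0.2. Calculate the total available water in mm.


AWC = (FC - PWP) * d * 10
AWC = (0.34 - 0.2) * 74 * 10
AWC = 0.1400 * 74 * 10

103.6000 mm


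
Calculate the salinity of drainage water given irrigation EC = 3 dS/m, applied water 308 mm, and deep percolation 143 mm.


EC_dw = EC_iw * D_iw / D_dw
EC_dw = 3 * 308 / 143
EC_dw = 924 / 143

6.4615 dS/m


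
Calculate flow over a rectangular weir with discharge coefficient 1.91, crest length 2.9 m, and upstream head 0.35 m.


Q = C * L * H^(3/2) = 1.91 * 2.9 * 0.35^1.5 = 1.91 * 2.9 * 0.207063

1.1469 m^3/s


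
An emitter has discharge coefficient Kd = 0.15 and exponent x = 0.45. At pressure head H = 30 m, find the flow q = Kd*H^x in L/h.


q = Kd * H^x = 0.15 * 30^0.45 = 0.15 * 4.620666

0.6931 L/h


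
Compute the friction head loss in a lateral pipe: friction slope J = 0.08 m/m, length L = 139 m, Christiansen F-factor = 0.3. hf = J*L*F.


hf = J * L * F = 0.08 * 139 * 0.3 = 3.3360 m

3.3360 m


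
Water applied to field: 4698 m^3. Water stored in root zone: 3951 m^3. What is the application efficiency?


Ea = V_root / V_field * 100 = 3951 / 4698 * 100 = 84.0996%

84.0996 %


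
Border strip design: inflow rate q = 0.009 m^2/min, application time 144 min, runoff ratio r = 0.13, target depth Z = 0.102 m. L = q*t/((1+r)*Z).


L = q*t/((1+r)*Z)
L = 0.009*144/((1+0.13)*0.102)
L = 1.296/0.11526

11.2441 m


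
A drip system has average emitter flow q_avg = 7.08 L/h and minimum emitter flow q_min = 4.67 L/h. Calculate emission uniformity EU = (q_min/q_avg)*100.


EU = (q_min/q_avg)*100 = (4.67/7.08)*100 = 65.9605%

65.9605 %


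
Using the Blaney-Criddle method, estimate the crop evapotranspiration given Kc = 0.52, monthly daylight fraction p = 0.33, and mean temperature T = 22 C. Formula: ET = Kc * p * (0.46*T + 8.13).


ET = Kc * p * (0.46*T + 8.13)
ET = 0.52 * 0.33 * (0.46*22 + 8.13)
ET = 0.52 * 0.33 * 18.2500

3.1317 mm/day


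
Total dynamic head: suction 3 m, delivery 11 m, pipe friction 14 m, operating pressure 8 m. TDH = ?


TDH = Hs + Hd + hf + Hp = 3 + 11 + 14 + 8 = 36

36 m


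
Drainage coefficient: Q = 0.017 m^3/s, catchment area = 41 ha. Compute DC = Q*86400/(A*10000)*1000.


DC = Q * 86400 / (A * 10000) * 1000
DC = 0.017 * 86400 / (41 * 10000) * 1000
DC = 1468800.0000 / 410000

3.5824 mm/day


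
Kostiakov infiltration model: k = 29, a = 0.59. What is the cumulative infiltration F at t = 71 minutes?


F = k * t^a = 29 * 71^0.59
F = 29 * 12.366375

358.6249 mm


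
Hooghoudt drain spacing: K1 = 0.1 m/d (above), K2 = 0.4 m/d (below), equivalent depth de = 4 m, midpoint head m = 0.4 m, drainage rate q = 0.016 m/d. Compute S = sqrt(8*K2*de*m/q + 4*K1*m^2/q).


S^2 = 8*K2*de*m/q + 4*K1*m^2/q
S^2 = 8*0.4*4*0.4/0.016 + 4*0.1*0.4^2/0.016
S = sqrt(324.0000)

18.0000 m


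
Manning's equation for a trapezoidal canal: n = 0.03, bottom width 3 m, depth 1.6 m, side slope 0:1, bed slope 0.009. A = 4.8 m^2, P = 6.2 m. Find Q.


R = A/P = 4.8/6.2 = 0.774194
Q = (1/0.03) * 4.8 * 0.774194^(2/3) * 0.009^0.5

12.7980 m^3/s


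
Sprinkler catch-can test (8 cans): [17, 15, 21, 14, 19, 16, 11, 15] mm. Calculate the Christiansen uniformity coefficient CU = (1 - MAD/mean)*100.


mean = 16.000000 mm
MAD = 2.250000 mm
CU = (1 - 2.250000/16.000000)*100

85.9375 %


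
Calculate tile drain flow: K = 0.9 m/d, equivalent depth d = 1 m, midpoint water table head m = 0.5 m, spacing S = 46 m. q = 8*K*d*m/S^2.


q = 8*K*d*m/S^2
q = 8*0.9*1*0.5/46^2
q = 3.6000 / 2116

0.0017 m/d


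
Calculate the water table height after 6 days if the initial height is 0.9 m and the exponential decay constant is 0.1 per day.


m = m0 * exp(-k*t)
m = 0.9 * exp(-0.1 * 6)
m = 0.9 * exp(-0.6000)

0.4939 m


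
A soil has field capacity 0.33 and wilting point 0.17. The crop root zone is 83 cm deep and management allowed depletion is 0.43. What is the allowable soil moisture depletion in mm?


SMD = (FC - PWP) * d * MAD * 10
SMD = (0.33 - 0.17) * 83 * 0.43 * 10
SMD = 0.1600 * 83 * 0.43 * 10

57.1040 mm


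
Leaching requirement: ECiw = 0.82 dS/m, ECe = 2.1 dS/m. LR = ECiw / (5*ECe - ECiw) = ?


LR = ECiw / (5*ECe - ECiw)
LR = 0.82 / (5*2.1 - 0.82)
LR = 0.82 / 9.6800

0.0847


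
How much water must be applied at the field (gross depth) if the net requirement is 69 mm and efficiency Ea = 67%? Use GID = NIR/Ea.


Ea = 67% = 0.67
GID = NIR / Ea = 69 / 0.67 = 102.9851 mm

102.9851 mm


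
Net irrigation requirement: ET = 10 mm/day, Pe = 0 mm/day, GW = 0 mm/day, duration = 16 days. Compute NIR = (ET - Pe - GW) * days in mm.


Daily deficit = ET - Pe - GW = 10 - 0 - 0 = 10 mm/day
NIR = 10 * 16 = 160 mm

160.0000 mm


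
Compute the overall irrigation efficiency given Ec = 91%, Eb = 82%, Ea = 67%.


Ec = 0.91, Eb = 0.82, Ea = 0.67
E = 0.91 * 0.82 * 0.67 * 100 = 49.9954%

49.9954 %


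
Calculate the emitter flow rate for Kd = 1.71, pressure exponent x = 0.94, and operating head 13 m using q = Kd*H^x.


q = Kd * H^x = 1.71 * 13^0.94 = 1.71 * 11.145685

19.0591 L/h


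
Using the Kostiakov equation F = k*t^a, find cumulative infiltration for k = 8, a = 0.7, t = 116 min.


F = k * t^a = 8 * 116^0.7
F = 8 * 27.868949

222.9516 mm


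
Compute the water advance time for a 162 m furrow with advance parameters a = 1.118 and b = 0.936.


t = (L/a)^(1/b)
t = (162/1.118)^(1/0.936)
t = 144.901610^(1/0.936)

203.6287 min


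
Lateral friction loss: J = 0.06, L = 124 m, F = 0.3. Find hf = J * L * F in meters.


hf = J * L * F = 0.06 * 124 * 0.3 = 2.2320 m

2.2320 m


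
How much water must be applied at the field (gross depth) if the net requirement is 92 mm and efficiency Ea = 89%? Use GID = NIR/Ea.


Ea = 89% = 0.89
GID = NIR / Ea = 92 / 0.89 = 103.3708 mm

103.3708 mm


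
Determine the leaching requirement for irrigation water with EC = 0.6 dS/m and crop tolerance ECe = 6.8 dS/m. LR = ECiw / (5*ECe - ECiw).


LR = ECiw / (5*ECe - ECiw)
LR = 0.6 / (5*6.8 - 0.6)
LR = 0.6 / 33.4000

0.0180


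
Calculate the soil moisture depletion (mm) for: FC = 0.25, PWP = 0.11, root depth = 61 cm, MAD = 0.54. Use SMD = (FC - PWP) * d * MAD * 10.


SMD = (FC - PWP) * d * MAD * 10
SMD = (0.25 - 0.11) * 61 * 0.54 * 10
SMD = 0.1400 * 61 * 0.54 * 10

46.1160 mm


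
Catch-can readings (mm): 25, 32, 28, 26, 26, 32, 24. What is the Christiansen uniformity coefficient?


mean = 27.571429 mm
MAD = 2.653061 mm
CU = (1 - 2.653061/27.571429)*100

90.3775 %


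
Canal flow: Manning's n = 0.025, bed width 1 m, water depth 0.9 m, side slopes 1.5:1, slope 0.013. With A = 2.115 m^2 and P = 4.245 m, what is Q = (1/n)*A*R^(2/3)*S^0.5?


R = A/P = 2.115/4.245 = 0.498233
Q = (1/0.025) * 2.115 * 0.498233^(2/3) * 0.013^0.5

6.0622 m^3/s


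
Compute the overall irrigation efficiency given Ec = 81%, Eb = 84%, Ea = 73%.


Ec = 0.81, Eb = 0.84, Ea = 0.73
E = 0.81 * 0.84 * 0.73 * 100 = 49.6692%

49.6692 %


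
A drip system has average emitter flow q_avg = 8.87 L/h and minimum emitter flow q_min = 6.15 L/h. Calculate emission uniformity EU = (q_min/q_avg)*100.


EU = (q_min/q_avg)*100 = (6.15/8.87)*100 = 69.3348%

69.3348 %


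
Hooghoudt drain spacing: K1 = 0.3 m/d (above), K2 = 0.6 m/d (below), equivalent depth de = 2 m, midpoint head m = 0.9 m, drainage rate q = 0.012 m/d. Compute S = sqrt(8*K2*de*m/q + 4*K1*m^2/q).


S^2 = 8*K2*de*m/q + 4*K1*m^2/q
S^2 = 8*0.6*2*0.9/0.012 + 4*0.3*0.9^2/0.012
S = sqrt(801.0000)

28.3019 m


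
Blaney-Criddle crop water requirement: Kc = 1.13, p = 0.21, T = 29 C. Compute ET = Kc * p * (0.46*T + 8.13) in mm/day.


ET = Kc * p * (0.46*T + 8.13)
ET = 1.13 * 0.21 * (0.46*29 + 8.13)
ET = 1.13 * 0.21 * 21.4700

5.0948 mm/day


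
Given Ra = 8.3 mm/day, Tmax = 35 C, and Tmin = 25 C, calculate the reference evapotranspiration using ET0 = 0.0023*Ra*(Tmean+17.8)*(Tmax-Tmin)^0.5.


Tmean = (Tmax + Tmin)/2 = (35 + 25)/2 = 30.0
ET0 = 0.0023 * 8.3 * (30.0 + 17.8) * sqrt(35 - 25)
ET0 = 0.0023 * 8.3 * 47.8 * 3.162278

2.8856 mm/day


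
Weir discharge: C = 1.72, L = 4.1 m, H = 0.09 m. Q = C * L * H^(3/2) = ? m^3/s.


Q = C * L * H^(3/2) = 1.72 * 4.1 * 0.09^1.5 = 1.72 * 4.1 * 0.027000

0.1904 m^3/s


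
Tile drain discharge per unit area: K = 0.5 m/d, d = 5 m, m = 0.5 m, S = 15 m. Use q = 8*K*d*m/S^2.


q = 8*K*d*m/S^2
q = 8*0.5*5*0.5/15^2
q = 10.0000 / 225

0.0444 m/d


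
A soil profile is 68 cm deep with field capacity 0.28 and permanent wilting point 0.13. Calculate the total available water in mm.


AWC = (FC - PWP) * d * 10
AWC = (0.28 - 0.13) * 68 * 10
AWC = 0.1500 * 68 * 10

102.0000 mm


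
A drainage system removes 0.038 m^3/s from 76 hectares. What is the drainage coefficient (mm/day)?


DC = Q * 86400 / (A * 10000) * 1000
DC = 0.038 * 86400 / (76 * 10000) * 1000
DC = 3283200.0000 / 760000

4.3200 mm/day


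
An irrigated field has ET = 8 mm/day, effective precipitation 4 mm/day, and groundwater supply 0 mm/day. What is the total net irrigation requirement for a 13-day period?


Daily deficit = ET - Pe - GW = 8 - 4 - 0 = 4 mm/day
NIR = 4 * 13 = 52 mm

52.0000 mm


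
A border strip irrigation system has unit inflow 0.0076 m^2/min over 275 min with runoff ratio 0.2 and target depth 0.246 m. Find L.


L = q*t/((1+r)*Z)
L = 0.0076*275/((1+0.2)*0.246)
L = 2.09/0.2952

7.0799 m


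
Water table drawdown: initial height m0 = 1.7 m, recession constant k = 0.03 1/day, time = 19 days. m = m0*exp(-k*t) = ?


m = m0 * exp(-k*t)
m = 1.7 * exp(-0.03 * 19)
m = 1.7 * exp(-0.5700)

0.9614 m


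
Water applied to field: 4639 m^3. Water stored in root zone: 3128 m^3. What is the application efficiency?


Ea = V_root / V_field * 100 = 3128 / 4639 * 100 = 67.4283%

67.4283 %


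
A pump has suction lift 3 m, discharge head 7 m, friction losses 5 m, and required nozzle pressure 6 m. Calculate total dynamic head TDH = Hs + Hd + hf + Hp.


TDH = Hs + Hd + hf + Hp = 3 + 7 + 5 + 6 = 21

21 m


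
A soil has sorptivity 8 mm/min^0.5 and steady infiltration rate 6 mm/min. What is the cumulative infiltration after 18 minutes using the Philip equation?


F = S*sqrt(t) + A*t
F = 8*sqrt(18) + 6*18
F = 8*4.242641 + 108

141.9411 mm


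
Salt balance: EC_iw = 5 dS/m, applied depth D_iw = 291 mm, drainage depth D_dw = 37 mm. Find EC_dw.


EC_dw = EC_iw * D_iw / D_dw
EC_dw = 5 * 291 / 37
EC_dw = 1455 / 37

39.3243 dS/m


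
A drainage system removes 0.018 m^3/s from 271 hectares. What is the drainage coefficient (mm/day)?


DC = Q * 86400 / (A * 10000) * 1000
DC = 0.018 * 86400 / (271 * 10000) * 1000
DC = 1555200.0000 / 2710000

0.5739 mm/day


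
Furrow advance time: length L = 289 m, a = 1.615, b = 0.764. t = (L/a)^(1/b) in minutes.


t = (L/a)^(1/b)
t = (289/1.615)^(1/0.764)
t = 178.947368^(1/0.764)

888.3689 min


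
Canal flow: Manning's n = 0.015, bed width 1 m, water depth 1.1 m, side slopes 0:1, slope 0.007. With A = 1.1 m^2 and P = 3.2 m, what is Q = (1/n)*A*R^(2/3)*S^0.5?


R = A/P = 1.1/3.2 = 0.343750
Q = (1/0.015) * 1.1 * 0.343750^(2/3) * 0.007^0.5

3.0108 m^3/s


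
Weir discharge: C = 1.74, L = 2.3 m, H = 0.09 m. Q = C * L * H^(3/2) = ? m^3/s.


Q = C * L * H^(3/2) = 1.74 * 2.3 * 0.09^1.5 = 1.74 * 2.3 * 0.027000

0.1081 m^3/s


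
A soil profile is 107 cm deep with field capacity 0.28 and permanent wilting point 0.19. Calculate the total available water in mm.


AWC = (FC - PWP) * d * 10
AWC = (0.28 - 0.19) * 107 * 10
AWC = 0.0900 * 107 * 10

96.3000 mm


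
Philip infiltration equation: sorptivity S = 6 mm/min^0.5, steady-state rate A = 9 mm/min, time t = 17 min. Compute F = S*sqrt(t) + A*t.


F = S*sqrt(t) + A*t
F = 6*sqrt(17) + 9*17
F = 6*4.123106 + 153

177.7386 mm


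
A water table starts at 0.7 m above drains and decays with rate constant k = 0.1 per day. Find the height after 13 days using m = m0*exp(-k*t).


m = m0 * exp(-k*t)
m = 0.7 * exp(-0.1 * 13)
m = 0.7 * exp(-1.3000)

0.1908 m


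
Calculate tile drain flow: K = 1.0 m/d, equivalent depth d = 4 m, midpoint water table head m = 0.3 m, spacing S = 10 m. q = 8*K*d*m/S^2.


q = 8*K*d*m/S^2
q = 8*1.0*4*0.3/10^2
q = 9.6000 / 100

0.0960 m/d


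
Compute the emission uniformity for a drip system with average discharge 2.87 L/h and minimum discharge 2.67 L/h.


EU = (q_min/q_avg)*100 = (2.67/2.87)*100 = 93.0314%

93.0314 %


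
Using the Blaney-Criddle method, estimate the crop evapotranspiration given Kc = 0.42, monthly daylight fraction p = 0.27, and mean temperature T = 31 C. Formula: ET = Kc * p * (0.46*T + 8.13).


ET = Kc * p * (0.46*T + 8.13)
ET = 0.42 * 0.27 * (0.46*31 + 8.13)
ET = 0.42 * 0.27 * 22.3900

2.5390 mm/day


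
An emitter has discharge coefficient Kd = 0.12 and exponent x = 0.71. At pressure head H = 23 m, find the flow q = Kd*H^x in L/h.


q = Kd * H^x = 0.12 * 23^0.71 = 0.12 * 9.264602

1.1118 L/h


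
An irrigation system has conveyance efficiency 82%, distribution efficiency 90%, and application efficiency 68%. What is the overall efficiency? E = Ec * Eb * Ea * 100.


Ec = 0.82, Eb = 0.9, Ea = 0.68
E = 0.82 * 0.9 * 0.68 * 100 = 50.1840%

50.1840 %


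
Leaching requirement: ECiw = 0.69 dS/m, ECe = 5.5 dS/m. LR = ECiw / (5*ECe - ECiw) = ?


LR = ECiw / (5*ECe - ECiw)
LR = 0.69 / (5*5.5 - 0.69)
LR = 0.69 / 26.8100

0.0257


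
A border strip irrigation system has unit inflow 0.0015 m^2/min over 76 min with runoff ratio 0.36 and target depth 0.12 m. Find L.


L = q*t/((1+r)*Z)
L = 0.0015*76/((1+0.36)*0.12)
L = 0.114/0.1632

0.6985 m


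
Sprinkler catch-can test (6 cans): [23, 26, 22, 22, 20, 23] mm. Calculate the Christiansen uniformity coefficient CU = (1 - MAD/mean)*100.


mean = 22.666667 mm
MAD = 1.333333 mm
CU = (1 - 1.333333/22.666667)*100

94.1176 %


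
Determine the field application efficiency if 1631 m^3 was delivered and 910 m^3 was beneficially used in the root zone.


Ea = V_root / V_field * 100 = 910 / 1631 * 100 = 55.7940%

55.7940 %


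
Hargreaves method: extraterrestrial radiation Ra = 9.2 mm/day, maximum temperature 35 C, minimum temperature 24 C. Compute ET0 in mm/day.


Tmean = (Tmax + Tmin)/2 = (35 + 24)/2 = 29.5
ET0 = 0.0023 * 9.2 * (29.5 + 17.8) * sqrt(35 - 24)
ET0 = 0.0023 * 9.2 * 47.3 * 3.316625

3.3195 mm/day


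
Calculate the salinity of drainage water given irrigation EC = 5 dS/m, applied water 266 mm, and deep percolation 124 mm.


EC_dw = EC_iw * D_iw / D_dw
EC_dw = 5 * 266 / 124
EC_dw = 1330 / 124

10.7258 dS/m


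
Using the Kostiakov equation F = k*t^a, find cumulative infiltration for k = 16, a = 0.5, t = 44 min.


F = k * t^a = 16 * 44^0.5
F = 16 * 6.633250

106.1320 mm


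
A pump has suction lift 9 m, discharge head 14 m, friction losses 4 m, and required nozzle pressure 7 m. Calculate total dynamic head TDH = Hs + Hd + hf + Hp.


TDH = Hs + Hd + hf + Hp = 9 + 14 + 4 + 7 = 34

34 m


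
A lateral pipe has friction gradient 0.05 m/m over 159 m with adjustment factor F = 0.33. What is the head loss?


hf = J * L * F = 0.05 * 159 * 0.33 = 2.6235 m

2.6235 m


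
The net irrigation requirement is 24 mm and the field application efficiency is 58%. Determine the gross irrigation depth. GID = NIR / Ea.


Ea = 58% = 0.58
GID = NIR / Ea = 24 / 0.58 = 41.3793 mm

41.3793 mm


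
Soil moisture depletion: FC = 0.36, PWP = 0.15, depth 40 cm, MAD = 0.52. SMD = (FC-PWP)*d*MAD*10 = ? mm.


SMD = (FC - PWP) * d * MAD * 10
SMD = (0.36 - 0.15) * 40 * 0.52 * 10
SMD = 0.2100 * 40 * 0.52 * 10

43.6800 mm


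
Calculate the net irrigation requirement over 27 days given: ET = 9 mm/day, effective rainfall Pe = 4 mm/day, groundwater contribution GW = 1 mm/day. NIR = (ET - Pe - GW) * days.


Daily deficit = ET - Pe - GW = 9 - 4 - 1 = 4 mm/day
NIR = 4 * 27 = 108 mm

108.0000 mm


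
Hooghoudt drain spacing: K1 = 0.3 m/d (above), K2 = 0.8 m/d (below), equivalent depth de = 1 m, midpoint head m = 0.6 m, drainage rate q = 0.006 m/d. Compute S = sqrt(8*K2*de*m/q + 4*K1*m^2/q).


S^2 = 8*K2*de*m/q + 4*K1*m^2/q
S^2 = 8*0.8*1*0.6/0.006 + 4*0.3*0.6^2/0.006
S = sqrt(712.0000)

26.6833 m


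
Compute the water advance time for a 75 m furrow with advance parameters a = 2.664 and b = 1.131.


t = (L/a)^(1/b)
t = (75/2.664)^(1/1.131)
t = 28.153153^(1/1.131)

19.1264 min


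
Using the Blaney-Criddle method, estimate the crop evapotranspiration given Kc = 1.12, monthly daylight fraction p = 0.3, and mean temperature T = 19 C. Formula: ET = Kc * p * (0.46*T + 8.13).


ET = Kc * p * (0.46*T + 8.13)
ET = 1.12 * 0.3 * (0.46*19 + 8.13)
ET = 1.12 * 0.3 * 16.8700

5.6683 mm/day


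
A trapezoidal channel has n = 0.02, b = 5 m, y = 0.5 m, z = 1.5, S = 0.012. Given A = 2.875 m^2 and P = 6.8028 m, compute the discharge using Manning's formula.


R = A/P = 2.875/6.8028 = 0.422620
Q = (1/0.02) * 2.875 * 0.422620^(2/3) * 0.012^0.5

8.8681 m^3/s


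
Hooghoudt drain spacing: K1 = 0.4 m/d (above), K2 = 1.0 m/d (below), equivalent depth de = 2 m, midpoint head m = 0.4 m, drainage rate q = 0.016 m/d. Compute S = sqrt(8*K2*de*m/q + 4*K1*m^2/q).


S^2 = 8*K2*de*m/q + 4*K1*m^2/q
S^2 = 8*1.0*2*0.4/0.016 + 4*0.4*0.4^2/0.016
S = sqrt(416.0000)

20.3961 m


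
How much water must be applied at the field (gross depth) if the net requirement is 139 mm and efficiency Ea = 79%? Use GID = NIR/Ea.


Ea = 79% = 0.79
GID = NIR / Ea = 139 / 0.79 = 175.9494 mm

175.9494 mm


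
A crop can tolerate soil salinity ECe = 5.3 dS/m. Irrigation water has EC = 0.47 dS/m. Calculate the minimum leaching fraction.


LR = ECiw / (5*ECe - ECiw)
LR = 0.47 / (5*5.3 - 0.47)
LR = 0.47 / 26.0300

0.0181


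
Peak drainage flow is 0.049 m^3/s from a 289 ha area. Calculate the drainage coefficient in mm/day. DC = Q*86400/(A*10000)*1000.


DC = Q * 86400 / (A * 10000) * 1000
DC = 0.049 * 86400 / (289 * 10000) * 1000
DC = 4233600.0000 / 2890000

1.4649 mm/day


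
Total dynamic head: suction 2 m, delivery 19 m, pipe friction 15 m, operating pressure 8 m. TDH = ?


TDH = Hs + Hd + hf + Hp = 2 + 19 + 15 + 8 = 44

44 m


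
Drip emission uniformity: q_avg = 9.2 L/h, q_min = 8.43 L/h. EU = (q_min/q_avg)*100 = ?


EU = (q_min/q_avg)*100 = (8.43/9.2)*100 = 91.6304%

91.6304 %


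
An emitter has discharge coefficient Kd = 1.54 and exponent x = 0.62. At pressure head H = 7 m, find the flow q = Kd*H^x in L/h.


q = Kd * H^x = 1.54 * 7^0.62 = 1.54 * 3.341649

5.1461 L/h


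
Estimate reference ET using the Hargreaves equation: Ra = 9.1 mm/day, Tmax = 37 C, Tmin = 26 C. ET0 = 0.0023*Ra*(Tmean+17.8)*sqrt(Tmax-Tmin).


Tmean = (Tmax + Tmin)/2 = (37 + 26)/2 = 31.5
ET0 = 0.0023 * 9.1 * (31.5 + 17.8) * sqrt(37 - 26)
ET0 = 0.0023 * 9.1 * 49.3 * 3.316625

3.4223 mm/day


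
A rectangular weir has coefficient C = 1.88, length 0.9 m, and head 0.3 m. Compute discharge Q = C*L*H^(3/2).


Q = C * L * H^(3/2) = 1.88 * 0.9 * 0.3^1.5 = 1.88 * 0.9 * 0.164317

0.2780 m^3/s


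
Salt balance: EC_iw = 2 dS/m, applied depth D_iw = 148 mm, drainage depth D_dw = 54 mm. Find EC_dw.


EC_dw = EC_iw * D_iw / D_dw
EC_dw = 2 * 148 / 54
EC_dw = 296 / 54

5.4815 dS/m


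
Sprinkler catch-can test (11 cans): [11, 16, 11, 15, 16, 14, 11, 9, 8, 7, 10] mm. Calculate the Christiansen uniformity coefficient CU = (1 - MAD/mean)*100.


mean = 11.636364 mm
MAD = 2.628099 mm
CU = (1 - 2.628099/11.636364)*100

77.4148 %


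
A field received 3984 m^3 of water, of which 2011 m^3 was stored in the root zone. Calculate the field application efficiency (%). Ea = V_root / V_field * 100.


Ea = V_root / V_field * 100 = 2011 / 3984 * 100 = 50.4769%

50.4769 %


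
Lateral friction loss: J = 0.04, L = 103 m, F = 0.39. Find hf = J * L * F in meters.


hf = J * L * F = 0.04 * 103 * 0.39 = 1.6068 m

1.6068 m


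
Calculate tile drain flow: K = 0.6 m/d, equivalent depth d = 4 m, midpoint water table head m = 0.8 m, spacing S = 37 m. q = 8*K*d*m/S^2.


q = 8*K*d*m/S^2
q = 8*0.6*4*0.8/37^2
q = 15.3600 / 1369

0.0112 m/d


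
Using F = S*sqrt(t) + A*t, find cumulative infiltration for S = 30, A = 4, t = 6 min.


F = S*sqrt(t) + A*t
F = 30*sqrt(6) + 4*6
F = 30*2.449490 + 24

97.4847 mm


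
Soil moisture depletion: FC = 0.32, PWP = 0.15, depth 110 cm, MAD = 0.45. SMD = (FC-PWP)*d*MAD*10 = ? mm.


SMD = (FC - PWP) * d * MAD * 10
SMD = (0.32 - 0.15) * 110 * 0.45 * 10
SMD = 0.1700 * 110 * 0.45 * 10

84.1500 mm


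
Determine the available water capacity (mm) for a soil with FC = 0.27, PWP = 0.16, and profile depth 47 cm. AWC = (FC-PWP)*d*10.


AWC = (FC - PWP) * d * 10
AWC = (0.27 - 0.16) * 47 * 10
AWC = 0.1100 * 47 * 10

51.7000 mm


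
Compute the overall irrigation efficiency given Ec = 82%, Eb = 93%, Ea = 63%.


Ec = 0.82, Eb = 0.93, Ea = 0.63
E = 0.82 * 0.93 * 0.63 * 100 = 48.0438%

48.0438 %


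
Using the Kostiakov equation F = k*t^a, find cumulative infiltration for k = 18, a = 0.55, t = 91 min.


F = k * t^a = 18 * 91^0.55
F = 18 * 11.952886

215.1519 mm


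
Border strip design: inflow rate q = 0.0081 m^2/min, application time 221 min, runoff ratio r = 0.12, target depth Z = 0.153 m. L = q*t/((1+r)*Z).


L = q*t/((1+r)*Z)
L = 0.0081*221/((1+0.12)*0.153)
L = 1.7901/0.17136

10.4464 m


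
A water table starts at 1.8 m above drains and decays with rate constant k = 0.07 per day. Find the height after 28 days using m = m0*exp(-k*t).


m = m0 * exp(-k*t)
m = 1.8 * exp(-0.07 * 28)
m = 1.8 * exp(-1.9600)

0.2535 m


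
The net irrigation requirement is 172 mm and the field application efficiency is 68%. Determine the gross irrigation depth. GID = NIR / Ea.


Ea = 68% = 0.68
GID = NIR / Ea = 172 / 0.68 = 252.9412 mm

252.9412 mm


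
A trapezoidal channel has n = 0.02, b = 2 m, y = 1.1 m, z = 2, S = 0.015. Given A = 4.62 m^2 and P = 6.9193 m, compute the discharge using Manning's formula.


R = A/P = 4.62/6.9193 = 0.667698
Q = (1/0.02) * 4.62 * 0.667698^(2/3) * 0.015^0.5

21.6128 m^3/s


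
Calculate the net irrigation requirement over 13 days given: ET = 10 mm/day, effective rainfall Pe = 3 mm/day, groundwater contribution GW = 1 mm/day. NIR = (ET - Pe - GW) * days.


Daily deficit = ET - Pe - GW = 10 - 3 - 1 = 6 mm/day
NIR = 6 * 13 = 78 mm

78.0000 mm


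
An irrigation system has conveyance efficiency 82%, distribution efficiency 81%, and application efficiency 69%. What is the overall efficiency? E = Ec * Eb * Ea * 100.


Ec = 0.82, Eb = 0.81, Ea = 0.69
E = 0.82 * 0.81 * 0.69 * 100 = 45.8298%

45.8298 %


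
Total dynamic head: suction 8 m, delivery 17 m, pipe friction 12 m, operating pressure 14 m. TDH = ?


TDH = Hs + Hd + hf + Hp = 8 + 17 + 12 + 14 = 51

51 m


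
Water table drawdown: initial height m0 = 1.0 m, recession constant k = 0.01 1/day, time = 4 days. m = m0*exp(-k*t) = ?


m = m0 * exp(-k*t)
m = 1.0 * exp(-0.01 * 4)
m = 1.0 * exp(-0.0400)

0.9608 m


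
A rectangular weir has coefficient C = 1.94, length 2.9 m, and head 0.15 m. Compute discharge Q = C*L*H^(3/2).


Q = C * L * H^(3/2) = 1.94 * 2.9 * 0.15^1.5 = 1.94 * 2.9 * 0.058095

0.3268 m^3/s


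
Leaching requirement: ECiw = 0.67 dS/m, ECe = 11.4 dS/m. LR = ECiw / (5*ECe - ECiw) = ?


LR = ECiw / (5*ECe - ECiw)
LR = 0.67 / (5*11.4 - 0.67)
LR = 0.67 / 56.3300

0.0119


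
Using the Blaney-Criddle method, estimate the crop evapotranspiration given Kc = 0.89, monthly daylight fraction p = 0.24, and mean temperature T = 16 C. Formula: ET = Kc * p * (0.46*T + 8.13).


ET = Kc * p * (0.46*T + 8.13)
ET = 0.89 * 0.24 * (0.46*16 + 8.13)
ET = 0.89 * 0.24 * 15.4900

3.3087 mm/day


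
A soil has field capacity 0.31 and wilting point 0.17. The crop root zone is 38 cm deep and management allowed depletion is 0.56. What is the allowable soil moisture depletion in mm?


SMD = (FC - PWP) * d * MAD * 10
SMD = (0.31 - 0.17) * 38 * 0.56 * 10
SMD = 0.1400 * 38 * 0.56 * 10

29.7920 mm


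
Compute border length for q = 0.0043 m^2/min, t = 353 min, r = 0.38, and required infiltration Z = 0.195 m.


L = q*t/((1+r)*Z)
L = 0.0043*353/((1+0.38)*0.195)
L = 1.5179/0.2691

5.6407 m


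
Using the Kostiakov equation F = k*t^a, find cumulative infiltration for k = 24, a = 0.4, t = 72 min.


F = k * t^a = 24 * 72^0.4
F = 24 * 5.532647

132.7835 mm


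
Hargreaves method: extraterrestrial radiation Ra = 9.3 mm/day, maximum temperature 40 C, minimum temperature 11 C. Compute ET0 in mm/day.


Tmean = (Tmax + Tmin)/2 = (40 + 11)/2 = 25.5
ET0 = 0.0023 * 9.3 * (25.5 + 17.8) * sqrt(40 - 11)
ET0 = 0.0023 * 9.3 * 43.3 * 5.385165

4.9877 mm/day


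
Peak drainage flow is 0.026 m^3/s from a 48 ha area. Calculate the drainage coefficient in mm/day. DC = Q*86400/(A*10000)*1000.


DC = Q * 86400 / (A * 10000) * 1000
DC = 0.026 * 86400 / (48 * 10000) * 1000
DC = 2246400.0000 / 480000

4.6800 mm/day


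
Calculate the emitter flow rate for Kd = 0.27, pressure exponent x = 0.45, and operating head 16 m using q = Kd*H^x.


q = Kd * H^x = 0.27 * 16^0.45 = 0.27 * 3.482202

0.9402 L/h


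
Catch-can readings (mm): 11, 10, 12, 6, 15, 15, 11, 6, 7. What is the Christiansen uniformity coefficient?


mean = 10.333333 mm
MAD = 2.740741 mm
CU = (1 - 2.740741/10.333333)*100

73.4767 %


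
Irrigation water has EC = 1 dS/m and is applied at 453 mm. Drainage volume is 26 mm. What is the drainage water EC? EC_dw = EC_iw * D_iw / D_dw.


EC_dw = EC_iw * D_iw / D_dw
EC_dw = 1 * 453 / 26
EC_dw = 453 / 26

17.4231 dS/m


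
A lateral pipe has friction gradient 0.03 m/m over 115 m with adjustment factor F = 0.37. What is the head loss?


hf = J * L * F = 0.03 * 115 * 0.37 = 1.2765 m

1.2765 m


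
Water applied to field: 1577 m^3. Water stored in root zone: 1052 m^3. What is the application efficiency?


Ea = V_root / V_field * 100 = 1052 / 1577 * 100 = 66.7089%

66.7089 %


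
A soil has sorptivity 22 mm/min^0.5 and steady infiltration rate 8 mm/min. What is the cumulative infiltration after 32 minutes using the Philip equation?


F = S*sqrt(t) + A*t
F = 22*sqrt(32) + 8*32
F = 22*5.656854 + 256

380.4508 mm


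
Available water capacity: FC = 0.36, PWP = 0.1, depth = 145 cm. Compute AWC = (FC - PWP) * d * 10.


AWC = (FC - PWP) * d * 10
AWC = (0.36 - 0.1) * 145 * 10
AWC = 0.2600 * 145 * 10

377.0000 mm


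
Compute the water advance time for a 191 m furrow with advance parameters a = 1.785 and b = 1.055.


t = (L/a)^(1/b)
t = (191/1.785)^(1/1.055)
t = 107.002801^(1/1.055)

83.8682 min


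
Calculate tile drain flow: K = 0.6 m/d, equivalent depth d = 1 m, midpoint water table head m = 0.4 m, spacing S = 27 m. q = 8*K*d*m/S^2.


q = 8*K*d*m/S^2
q = 8*0.6*1*0.4/27^2
q = 1.9200 / 729

0.0026 m/d


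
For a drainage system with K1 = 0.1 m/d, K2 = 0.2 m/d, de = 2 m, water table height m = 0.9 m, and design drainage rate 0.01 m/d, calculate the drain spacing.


S^2 = 8*K2*de*m/q + 4*K1*m^2/q
S^2 = 8*0.2*2*0.9/0.01 + 4*0.1*0.9^2/0.01
S = sqrt(320.4000)

17.8997 m


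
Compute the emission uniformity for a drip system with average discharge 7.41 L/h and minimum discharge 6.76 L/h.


EU = (q_min/q_avg)*100 = (6.76/7.41)*100 = 91.2281%

91.2281 %


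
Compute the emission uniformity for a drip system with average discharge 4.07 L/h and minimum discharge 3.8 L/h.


EU = (q_min/q_avg)*100 = (3.8/4.07)*100 = 93.3661%

93.3661 %


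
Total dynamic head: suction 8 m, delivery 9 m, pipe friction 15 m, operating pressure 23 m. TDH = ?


TDH = Hs + Hd + hf + Hp = 8 + 9 + 15 + 23 = 55

55 m


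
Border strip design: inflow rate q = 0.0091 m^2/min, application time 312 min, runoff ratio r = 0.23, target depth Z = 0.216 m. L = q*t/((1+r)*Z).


L = q*t/((1+r)*Z)
L = 0.0091*312/((1+0.23)*0.216)
L = 2.8392/0.26568

10.6865 m


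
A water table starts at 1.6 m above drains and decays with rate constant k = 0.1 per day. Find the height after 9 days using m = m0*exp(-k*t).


m = m0 * exp(-k*t)
m = 1.6 * exp(-0.1 * 9)
m = 1.6 * exp(-0.9000)

0.6505 m


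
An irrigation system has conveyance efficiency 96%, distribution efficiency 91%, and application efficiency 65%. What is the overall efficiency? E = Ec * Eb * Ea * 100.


Ec = 0.96, Eb = 0.91, Ea = 0.65
E = 0.96 * 0.91 * 0.65 * 100 = 56.7840%

56.7840 %


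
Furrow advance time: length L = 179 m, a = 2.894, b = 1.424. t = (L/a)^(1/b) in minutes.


t = (L/a)^(1/b)
t = (179/2.894)^(1/1.424)
t = 61.852108^(1/1.424)

18.1123 min


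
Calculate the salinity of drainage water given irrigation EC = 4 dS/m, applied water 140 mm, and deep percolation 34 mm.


EC_dw = EC_iw * D_iw / D_dw
EC_dw = 4 * 140 / 34
EC_dw = 560 / 34

16.4706 dS/m


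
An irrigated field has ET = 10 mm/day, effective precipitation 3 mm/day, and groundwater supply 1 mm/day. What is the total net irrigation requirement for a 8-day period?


Daily deficit = ET - Pe - GW = 10 - 3 - 1 = 6 mm/day
NIR = 6 * 8 = 48 mm

48.0000 mm


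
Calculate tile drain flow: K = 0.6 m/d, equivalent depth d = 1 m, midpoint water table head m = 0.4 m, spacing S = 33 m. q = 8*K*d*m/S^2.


q = 8*K*d*m/S^2
q = 8*0.6*1*0.4/33^2
q = 1.9200 / 1089

0.0018 m/d


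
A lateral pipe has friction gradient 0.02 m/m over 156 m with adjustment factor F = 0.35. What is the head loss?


hf = J * L * F = 0.02 * 156 * 0.35 = 1.0920 m

1.0920 m


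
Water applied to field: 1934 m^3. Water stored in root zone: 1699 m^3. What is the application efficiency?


Ea = V_root / V_field * 100 = 1699 / 1934 * 100 = 87.8490%

87.8490 %


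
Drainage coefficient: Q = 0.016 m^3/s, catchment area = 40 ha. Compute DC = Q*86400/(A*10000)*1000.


DC = Q * 86400 / (A * 10000) * 1000
DC = 0.016 * 86400 / (40 * 10000) * 1000
DC = 1382400.0000 / 400000

3.4560 mm/day


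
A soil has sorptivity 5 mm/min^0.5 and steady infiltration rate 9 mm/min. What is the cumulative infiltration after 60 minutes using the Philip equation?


F = S*sqrt(t) + A*t
F = 5*sqrt(60) + 9*60
F = 5*7.745967 + 540

578.7298 mm


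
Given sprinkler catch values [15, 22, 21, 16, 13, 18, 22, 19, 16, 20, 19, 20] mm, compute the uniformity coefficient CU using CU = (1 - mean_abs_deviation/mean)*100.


mean = 18.416667 mm
MAD = 2.347222 mm
CU = (1 - 2.347222/18.416667)*100

87.2549 %


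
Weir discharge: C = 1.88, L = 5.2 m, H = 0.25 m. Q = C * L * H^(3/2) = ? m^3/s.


Q = C * L * H^(3/2) = 1.88 * 5.2 * 0.25^1.5 = 1.88 * 5.2 * 0.125000

1.2220 m^3/s


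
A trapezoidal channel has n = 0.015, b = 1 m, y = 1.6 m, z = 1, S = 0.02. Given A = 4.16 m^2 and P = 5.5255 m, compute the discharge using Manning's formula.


R = A/P = 4.16/5.5255 = 0.752873
Q = (1/0.015) * 4.16 * 0.752873^(2/3) * 0.02^0.5

32.4587 m^3/s


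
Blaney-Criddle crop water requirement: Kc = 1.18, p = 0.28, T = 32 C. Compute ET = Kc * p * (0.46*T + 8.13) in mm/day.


ET = Kc * p * (0.46*T + 8.13)
ET = 1.18 * 0.28 * (0.46*32 + 8.13)
ET = 1.18 * 0.28 * 22.8500

7.5496 mm/day


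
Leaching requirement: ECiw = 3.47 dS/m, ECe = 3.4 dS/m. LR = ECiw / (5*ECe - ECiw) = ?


LR = ECiw / (5*ECe - ECiw)
LR = 3.47 / (5*3.4 - 3.47)
LR = 3.47 / 13.5300

0.2565


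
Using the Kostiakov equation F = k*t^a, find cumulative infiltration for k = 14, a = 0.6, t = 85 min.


F = k * t^a = 14 * 85^0.6
F = 14 * 14.376440

201.2702 mm


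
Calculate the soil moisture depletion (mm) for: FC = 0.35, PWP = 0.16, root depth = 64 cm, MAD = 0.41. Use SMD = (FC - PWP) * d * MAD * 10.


SMD = (FC - PWP) * d * MAD * 10
SMD = (0.35 - 0.16) * 64 * 0.41 * 10
SMD = 0.1900 * 64 * 0.41 * 10

49.8560 mm


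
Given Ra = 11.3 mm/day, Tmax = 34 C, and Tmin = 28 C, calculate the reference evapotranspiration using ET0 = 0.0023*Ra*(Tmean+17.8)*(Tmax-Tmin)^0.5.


Tmean = (Tmax + Tmin)/2 = (34 + 28)/2 = 31.0
ET0 = 0.0023 * 11.3 * (31.0 + 17.8) * sqrt(34 - 28)
ET0 = 0.0023 * 11.3 * 48.8 * 2.449490

3.1067 mm/day


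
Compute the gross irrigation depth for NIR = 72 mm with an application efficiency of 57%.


Ea = 57% = 0.57
GID = NIR / Ea = 72 / 0.57 = 126.3158 mm

126.3158 mm


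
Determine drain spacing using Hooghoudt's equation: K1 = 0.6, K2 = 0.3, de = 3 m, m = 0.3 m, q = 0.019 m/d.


S^2 = 8*K2*de*m/q + 4*K1*m^2/q
S^2 = 8*0.3*3*0.3/0.019 + 4*0.6*0.3^2/0.019
S = sqrt(125.0526)

11.1827 m


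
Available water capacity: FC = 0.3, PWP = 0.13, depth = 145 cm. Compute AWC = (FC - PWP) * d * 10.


AWC = (FC - PWP) * d * 10
AWC = (0.3 - 0.13) * 145 * 10
AWC = 0.1700 * 145 * 10

246.5000 mm


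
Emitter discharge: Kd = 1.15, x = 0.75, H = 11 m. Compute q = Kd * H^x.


q = Kd * H^x = 1.15 * 11^0.75 = 1.15 * 6.040105

6.9461 L/h


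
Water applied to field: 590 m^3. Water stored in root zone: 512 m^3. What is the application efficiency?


Ea = V_root / V_field * 100 = 512 / 590 * 100 = 86.7797%

86.7797 %


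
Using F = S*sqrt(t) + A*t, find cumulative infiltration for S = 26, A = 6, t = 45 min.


F = S*sqrt(t) + A*t
F = 26*sqrt(45) + 6*45
F = 26*6.708204 + 270

444.4133 mm


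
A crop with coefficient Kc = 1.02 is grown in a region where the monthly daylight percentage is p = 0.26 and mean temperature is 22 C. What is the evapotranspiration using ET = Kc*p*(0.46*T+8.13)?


ET = Kc * p * (0.46*T + 8.13)
ET = 1.02 * 0.26 * (0.46*22 + 8.13)
ET = 1.02 * 0.26 * 18.2500

4.8399 mm/day


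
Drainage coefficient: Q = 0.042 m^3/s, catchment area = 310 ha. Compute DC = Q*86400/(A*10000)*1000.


DC = Q * 86400 / (A * 10000) * 1000
DC = 0.042 * 86400 / (310 * 10000) * 1000
DC = 3628800.0000 / 3100000

1.1706 mm/day


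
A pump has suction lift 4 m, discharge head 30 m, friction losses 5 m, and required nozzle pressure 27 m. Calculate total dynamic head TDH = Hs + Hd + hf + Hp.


TDH = Hs + Hd + hf + Hp = 4 + 30 + 5 + 27 = 66

66 m


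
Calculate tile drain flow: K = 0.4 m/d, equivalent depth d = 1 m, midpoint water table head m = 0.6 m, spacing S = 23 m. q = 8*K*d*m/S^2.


q = 8*K*d*m/S^2
q = 8*0.4*1*0.6/23^2
q = 1.9200 / 529

0.0036 m/d


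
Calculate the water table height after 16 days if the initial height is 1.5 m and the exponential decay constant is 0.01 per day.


m = m0 * exp(-k*t)
m = 1.5 * exp(-0.01 * 16)
m = 1.5 * exp(-0.1600)

1.2782 m


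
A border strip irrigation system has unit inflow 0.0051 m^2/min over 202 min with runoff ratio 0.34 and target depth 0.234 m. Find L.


L = q*t/((1+r)*Z)
L = 0.0051*202/((1+0.34)*0.234)
L = 1.0302/0.31356

3.2855 m


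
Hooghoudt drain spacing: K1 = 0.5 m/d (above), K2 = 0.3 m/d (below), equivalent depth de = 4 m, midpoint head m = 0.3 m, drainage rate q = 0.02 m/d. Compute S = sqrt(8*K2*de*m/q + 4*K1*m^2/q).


S^2 = 8*K2*de*m/q + 4*K1*m^2/q
S^2 = 8*0.3*4*0.3/0.02 + 4*0.5*0.3^2/0.02
S = sqrt(153.0000)

12.3693 m


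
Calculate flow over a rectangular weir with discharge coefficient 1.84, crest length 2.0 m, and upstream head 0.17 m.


Q = C * L * H^(3/2) = 1.84 * 2.0 * 0.17^1.5 = 1.84 * 2.0 * 0.070093

0.2579 m^3/s


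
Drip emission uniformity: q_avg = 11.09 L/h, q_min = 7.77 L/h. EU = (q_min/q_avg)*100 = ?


EU = (q_min/q_avg)*100 = (7.77/11.09)*100 = 70.0631%

70.0631 %


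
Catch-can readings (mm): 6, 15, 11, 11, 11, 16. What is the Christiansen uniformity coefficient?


mean = 11.666667 mm
MAD = 2.555556 mm
CU = (1 - 2.555556/11.666667)*100

78.0952 %


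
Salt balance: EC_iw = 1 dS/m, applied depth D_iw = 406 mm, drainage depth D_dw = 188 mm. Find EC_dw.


EC_dw = EC_iw * D_iw / D_dw
EC_dw = 1 * 406 / 188
EC_dw = 406 / 188

2.1596 dS/m


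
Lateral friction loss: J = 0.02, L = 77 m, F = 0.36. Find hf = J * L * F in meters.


hf = J * L * F = 0.02 * 77 * 0.36 = 0.5544 m

0.5544 m


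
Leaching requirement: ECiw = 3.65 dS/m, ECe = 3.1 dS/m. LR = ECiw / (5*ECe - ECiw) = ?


LR = ECiw / (5*ECe - ECiw)
LR = 3.65 / (5*3.1 - 3.65)
LR = 3.65 / 11.8500

0.3080


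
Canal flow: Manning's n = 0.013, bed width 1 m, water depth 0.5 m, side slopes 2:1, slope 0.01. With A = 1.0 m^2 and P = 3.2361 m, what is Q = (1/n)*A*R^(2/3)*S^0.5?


R = A/P = 1.0/3.2361 = 0.309014
Q = (1/0.013) * 1.0 * 0.309014^(2/3) * 0.01^0.5

3.5159 m^3/s


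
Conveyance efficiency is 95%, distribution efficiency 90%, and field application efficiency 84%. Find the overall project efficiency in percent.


Ec = 0.95, Eb = 0.9, Ea = 0.84
E = 0.95 * 0.9 * 0.84 * 100 = 71.8200%

71.8200 %


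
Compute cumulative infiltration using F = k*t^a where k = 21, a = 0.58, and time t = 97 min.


F = k * t^a = 21 * 97^0.58
F = 21 * 14.201284

298.2270 mm


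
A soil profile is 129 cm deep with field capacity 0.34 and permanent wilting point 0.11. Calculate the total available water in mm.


AWC = (FC - PWP) * d * 10
AWC = (0.34 - 0.11) * 129 * 10
AWC = 0.2300 * 129 * 10

296.7000 mm


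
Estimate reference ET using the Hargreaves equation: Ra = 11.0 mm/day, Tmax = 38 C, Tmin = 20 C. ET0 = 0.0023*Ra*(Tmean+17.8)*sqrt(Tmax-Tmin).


Tmean = (Tmax + Tmin)/2 = (38 + 20)/2 = 29.0
ET0 = 0.0023 * 11.0 * (29.0 + 17.8) * sqrt(38 - 20)
ET0 = 0.0023 * 11.0 * 46.8 * 4.242641

5.0235 mm/day


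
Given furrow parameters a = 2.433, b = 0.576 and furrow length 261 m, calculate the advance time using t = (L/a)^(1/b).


t = (L/a)^(1/b)
t = (261/2.433)^(1/0.576)
t = 107.274969^(1/0.576)

3350.9722 min


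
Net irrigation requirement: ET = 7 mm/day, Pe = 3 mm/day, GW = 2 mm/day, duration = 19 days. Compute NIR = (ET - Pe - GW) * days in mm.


Daily deficit = ET - Pe - GW = 7 - 3 - 2 = 2 mm/day
NIR = 2 * 19 = 38 mm

38.0000 mm


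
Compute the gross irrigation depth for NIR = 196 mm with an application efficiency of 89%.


Ea = 89% = 0.89
GID = NIR / Ea = 196 / 0.89 = 220.2247 mm

220.2247 mm


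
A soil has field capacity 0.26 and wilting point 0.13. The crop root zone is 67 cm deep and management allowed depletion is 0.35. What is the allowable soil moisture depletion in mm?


SMD = (FC - PWP) * d * MAD * 10
SMD = (0.26 - 0.13) * 67 * 0.35 * 10
SMD = 0.1300 * 67 * 0.35 * 10

30.4850 mm


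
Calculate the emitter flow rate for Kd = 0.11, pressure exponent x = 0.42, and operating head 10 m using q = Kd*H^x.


q = Kd * H^x = 0.11 * 10^0.42 = 0.11 * 2.630268

0.2893 L/h


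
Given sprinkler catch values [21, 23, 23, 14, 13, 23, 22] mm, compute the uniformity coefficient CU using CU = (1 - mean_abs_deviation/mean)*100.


mean = 19.857143 mm
MAD = 3.632653 mm
CU = (1 - 3.632653/19.857143)*100

81.7061 %


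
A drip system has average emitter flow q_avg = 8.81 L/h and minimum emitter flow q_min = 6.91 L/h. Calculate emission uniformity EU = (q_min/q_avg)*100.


EU = (q_min/q_avg)*100 = (6.91/8.81)*100 = 78.4336%

78.4336 %


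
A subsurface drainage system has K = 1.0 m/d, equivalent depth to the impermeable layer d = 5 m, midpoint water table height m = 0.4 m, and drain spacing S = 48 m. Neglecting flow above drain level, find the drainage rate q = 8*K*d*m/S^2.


q = 8*K*d*m/S^2
q = 8*1.0*5*0.4/48^2
q = 16.0000 / 2304

0.0069 m/d
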